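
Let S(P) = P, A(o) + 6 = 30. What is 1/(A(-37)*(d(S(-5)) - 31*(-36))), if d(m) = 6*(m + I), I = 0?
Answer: 1/26064 ≈ 3.8367e-5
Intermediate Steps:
A(o) = 24 (A(o) = -6 + 30 = 24)
d(m) = 6*m (d(m) = 6*(m + 0) = 6*m)
1/(A(-37)*(d(S(-5)) - 31*(-36))) = 1/(24*(6*(-5) - 31*(-36))) = 1/(24*(-30 + 1116)) = 1/(24*1086) = 1/26064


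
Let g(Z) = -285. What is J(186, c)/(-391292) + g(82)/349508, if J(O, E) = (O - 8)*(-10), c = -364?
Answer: 127651505/34189921084 ≈ 0.0037336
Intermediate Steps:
J(O, E) = 80 - 10*O (J(O, E) = (-8 + O)*(-10) = 80 - 10*O)
J(186, c)/(-391292) + g(82)/349508 = (80 - 10*186)/(-391292) - 285/349508 = (80 - 1860)*(-1/391292) - 285*1/349508 = -1780*(-1/391292) - 285/349508 = 445/97823 - 285/349508 = 127651505/34189921084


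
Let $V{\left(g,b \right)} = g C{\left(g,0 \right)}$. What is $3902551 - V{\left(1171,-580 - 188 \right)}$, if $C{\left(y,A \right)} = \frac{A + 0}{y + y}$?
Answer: $3902551$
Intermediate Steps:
$C{\left(y,A \right)} = \frac{A}{2 y}$
$V{\left(g,b \right)} = 0$ ($V{\left(g,b \right)} = g \frac{1}{2} \cdot 0 \frac{1}{g} = g 0 = 0$)
$3902551 - V{\left(1171,-580 - 188 \right)} = 3902551 - 0 = 3902551 + 0 = 3902551$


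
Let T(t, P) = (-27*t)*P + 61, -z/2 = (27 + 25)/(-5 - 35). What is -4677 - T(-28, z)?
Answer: -33518/5 ≈ -6703.6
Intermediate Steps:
z = 13/5 (z = -2*(27 + 25)/(-5 - 35) = -104/(-40) = -104*(-1)/40 = -2*(-13/10) = 13/5 ≈ 2.6000)
T(t, P) = 61 - 27*P*t (T(t, P) = -27*P*t + 61 = 61 - 27*P*t)
-4677 - T(-28, z) = -4677 - (61 - 27*13/5*(-28)) = -4677 - (61 + 9828/5) = -4677 - 1*10133/5 = -4677 - 10133/5 = -33518/5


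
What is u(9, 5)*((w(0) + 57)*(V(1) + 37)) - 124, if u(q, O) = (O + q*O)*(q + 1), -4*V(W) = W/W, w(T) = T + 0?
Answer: 1047251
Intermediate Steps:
w(T) = T
V(W) = -¼ (V(W) = -W/(4*W) = -¼*1 = -¼)
u(q, O) = (1 + q)*(O + O*q) (u(q, O) = (O + O*q)*(1 + q) = (1 + q)*(O + O*q))
u(9, 5)*((w(0) + 57)*(V(1) + 37)) - 124 = (5*(1 + 9² + 2*9))*((0 + 57)*(-¼ + 37)) - 124 = (5*(1 + 81 + 18))*(57*(147/4)) - 124 = (5*100)*(8379/4) - 124 = 500*(8379/4) - 124 = 1047375 - 124 = 1047251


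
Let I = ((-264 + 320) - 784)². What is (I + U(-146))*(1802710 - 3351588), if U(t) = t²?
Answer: -853896441400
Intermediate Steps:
I = 529984 (I = (56 - 784)² = (-728)² = 529984)
(I + U(-146))*(1802710 - 3351588) = (529984 + (-146)²)*(1802710 - 3351588) = (529984 + 21316)*(-1548878) = 551300*(-1548878) = -853896441400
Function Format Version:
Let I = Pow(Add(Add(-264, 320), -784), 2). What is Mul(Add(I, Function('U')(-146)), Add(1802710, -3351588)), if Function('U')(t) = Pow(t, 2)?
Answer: -853896441400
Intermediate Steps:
I = 529984 (I = Pow(Add(56, -784), 2) = Pow(-728, 2) = 529984)
Mul(Add(I, Function('U')(-146)), Add(1802710, -3351588)) = Mul(Add(529984, Pow(-146, 2)), Add(1802710, -3351588)) = Mul(Add(529984, 21316), -1548878) = Mul(551300, -1548878) = -853896441400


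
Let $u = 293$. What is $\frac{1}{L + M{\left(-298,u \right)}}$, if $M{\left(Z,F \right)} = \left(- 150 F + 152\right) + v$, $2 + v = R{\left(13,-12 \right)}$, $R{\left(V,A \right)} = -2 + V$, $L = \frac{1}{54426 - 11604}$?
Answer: $- \frac{42822}{1875132557} \approx -2.2837 \cdot 10^{-5}$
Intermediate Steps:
$L = \frac{1}{42822} \approx 2.3352 \cdot 10^{-5}$
$v = 9$ ($v = -2 + \left(-2 + 13\right) = -2 + 11 = 9$)
$M{\left(Z,F \right)} = 161 - 150 F$ ($M{\left(Z,F \right)} = \left(- 150 F + 152\right) + 9 = \left(152 - 150 F\right) + 9 = 161 - 150 F$)
$\frac{1}{L + M{\left(-298,u \right)}} = \frac{1}{\frac{1}{42822} + \left(161 - 43950\right)} = \frac{1}{\frac{1}{42822} - 43789} = \frac{1}{- \frac{1875132557}{42822}} = - \frac{42822}{1875132557}$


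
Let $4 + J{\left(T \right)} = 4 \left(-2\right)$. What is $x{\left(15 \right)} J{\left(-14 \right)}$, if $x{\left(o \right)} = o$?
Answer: $-180$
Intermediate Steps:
$J{\left(T \right)} = -12$ ($J{\left(T \right)} = -4 + 4 \left(-2\right) = -4 - 8 = -12$)
$x{\left(15 \right)} J{\left(-14 \right)} = 15 \left(-12\right) = -180$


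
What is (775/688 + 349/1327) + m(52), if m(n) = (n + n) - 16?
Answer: 81610425/912976 ≈ 89.389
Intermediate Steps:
m(n) = -16 + 2*n (m(n) = 2*n - 16 = -16 + 2*n)
(775/688 + 349/1327) + m(52) = (775/688 + 349/1327) + (-16 + 2*52) = (775*(1/688) + 349*(1/1327)) + (-16 + 104) = (775/688 + 349/1327) + 88 = 1268537/912976 + 88 = 81610425/912976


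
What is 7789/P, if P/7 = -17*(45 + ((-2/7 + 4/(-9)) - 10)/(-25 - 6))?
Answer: -2173131/1505537 ≈ -1.4434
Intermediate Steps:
P = -1505537/279 (P = 7*(-17*(45 + ((-2/7 + 4/(-9)) - 10)/(-25 - 6))) = 7*(-17*(45 + ((-2*1/7 + 4*(-1/9)) - 10)/(-31))) = 7*(-17*(45 + ((-2/7 - 4/9) - 10)*(-1/31))) = 7*(-17*(45 + (-46/63 - 10)*(-1/31))) = 7*(-17*(45 - 676/63*(-1/31))) = 7*(-17*(45 + 676/1953)) = 7*(-17*88561/1953) = 7*(-1505537/1953) = -1505537/279 ≈ -5396.2)
7789/P = 7789/(-1505537/279) = 7789*(-279/1505537) = -2173131/1505537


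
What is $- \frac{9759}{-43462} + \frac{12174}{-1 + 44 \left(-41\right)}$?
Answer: $- \frac{511491393}{78448910} \approx -6.5201$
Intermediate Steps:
$- \frac{9759}{-43462} + \frac{12174}{-1 + 44 \left(-41\right)} = \left(-9759\right) \left(- \frac{1}{43462}\right) + \frac{12174}{-1 - 1804} = \frac{9759}{43462} + \frac{12174}{-1805} = \frac{9759}{43462} + 12174 \left(- \frac{1}{1805}\right) = \frac{9759}{43462} - \frac{12174}{1805} = - \frac{511491393}{78448910}$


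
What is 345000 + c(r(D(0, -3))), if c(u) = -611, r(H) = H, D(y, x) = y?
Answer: 344389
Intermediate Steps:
345000 + c(r(D(0, -3))) = 345000 - 611 = 344389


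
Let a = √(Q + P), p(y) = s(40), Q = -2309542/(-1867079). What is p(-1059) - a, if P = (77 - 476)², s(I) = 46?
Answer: 46 - √554976449646127259/1867079 ≈ -353.00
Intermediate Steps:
P = 159201 (P = (-399)² = 159201)
Q = 2309542/1867079 (Q = -2309542*(-1/1867079) = 2309542/1867079 ≈ 1.2370)
p(y) = 46
a = √554976449646127259/1867079 (a = √(2309542/1867079 + 159201) = √(297243153421/1867079) = √554976449646127259/1867079 ≈ 399.00)
p(-1059) - a = 46 - √554976449646127259/1867079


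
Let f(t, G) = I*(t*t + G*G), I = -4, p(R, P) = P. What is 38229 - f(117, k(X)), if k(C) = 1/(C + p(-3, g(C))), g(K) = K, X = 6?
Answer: 3347461/36 ≈ 92985.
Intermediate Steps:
k(C) = 1/(2*C) (k(C) = 1/(C + C) = 1/(2*C))
f(t, G) = -4*G² - 4*t² (f(t, G) = -4*(t*t + G*G) = -4*(t² + G²) = -4*(G² + t²) = -4*G² - 4*t²)
38229 - f(117, k(X)) = 38229 - (-4*((½)/6)² - 4*117²) = 38229 - (-4*((½)*(⅙))² - 4*13689) = 38229 - (-4*(1/12)² - 54756) = 38229 - (-4*1/144 - 54756) = 38229 - (-1/36 - 54756) = 38229 - 1*(-1971217/36) = 38229 + 1971217/36 = 3347461/36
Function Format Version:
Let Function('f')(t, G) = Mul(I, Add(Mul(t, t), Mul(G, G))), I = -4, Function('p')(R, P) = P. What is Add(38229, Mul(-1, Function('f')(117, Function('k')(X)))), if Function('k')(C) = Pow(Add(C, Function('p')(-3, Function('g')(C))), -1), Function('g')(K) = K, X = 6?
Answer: Rational(3347461, 36) ≈ 92985.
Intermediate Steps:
Function('k')(C) = Mul(Rational(1, 2), Pow(C, -1)) (Function('k')(C) = Pow(Add(C, C), -1) = Pow(Mul(2, C), -1) = Mul(Rational(1, 2), Pow(C, -1)))
Function('f')(t, G) = Add(Mul(-4, Pow(G, 2)), Mul(-4, Pow(t, 2))) (Function('f')(t, G) = Mul(-4, Add(Mul(t, t), Mul(G, G))) = Mul(-4, Add(Pow(t, 2), Pow(G, 2))) = Mul(-4, Add(Pow(G, 2), Pow(t, 2))) = Add(Mul(-4, Pow(G, 2)), Mul(-4, Pow(t, 2))))
Add(38229, Mul(-1, Function('f')(117, Function('k')(X)))) = Add(38229, Mul(-1, Add(Mul(-4, Pow(Mul(Rational(1, 2), Pow(6, -1)), 2)), Mul(-4, Pow(117, 2))))) = Add(38229, Mul(-1, Add(Mul(-4, Pow(Mul(Rational(1, 2), Rational(1, 6)), 2)), Mul(-4, 13689)))) = Add(38229, Mul(-1, Add(Mul(-4, Pow(Rational(1, 12), 2)), -54756))) = Add(38229, Mul(-1, Add(Mul(-4, Rational(1, 144)), -54756))) = Add(38229, Mul(-1, Add(Rational(-1, 36), -54756))) = Add(38229, Mul(-1, Rational(-1971217, 36))) = Add(38229, Rational(1971217, 36)) = Rational(3347461, 36)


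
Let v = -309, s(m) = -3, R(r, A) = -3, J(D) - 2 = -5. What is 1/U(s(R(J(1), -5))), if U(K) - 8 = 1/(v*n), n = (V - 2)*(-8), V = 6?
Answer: 9888/79105 ≈ 0.12500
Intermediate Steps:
J(D) = -3 (J(D) = 2 - 5 = -3)
n = -32 (n = (6 - 2)*(-8) = 4*(-8) = -32)
U(K) = 79105/9888 (U(K) = 8 + 1/(-309*(-32)) = 8 - 1/309*(-1/32) = 8 + 1/9888 = 79105/9888)
1/U(s(R(J(1), -5))) = 1/(79105/9888) = 9888/79105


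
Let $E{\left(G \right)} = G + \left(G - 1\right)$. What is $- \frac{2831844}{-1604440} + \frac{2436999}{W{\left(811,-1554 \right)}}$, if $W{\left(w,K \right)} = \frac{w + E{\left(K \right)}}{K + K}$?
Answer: $\frac{506347689634083}{153625130} \approx 3.296 \cdot 10^{6}$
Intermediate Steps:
$E{\left(G \right)} = -1 + 2 G$ ($E{\left(G \right)} = G + \left(-1 + G\right) = -1 + 2 G$)
$W{\left(w,K \right)} = \frac{-1 + w + 2 K}{2 K}$ ($W{\left(w,K \right)} = \frac{w + \left(-1 + 2 K\right)}{K + K} = \frac{-1 + w + 2 K}{2 K}$)
$- \frac{2831844}{-1604440} + \frac{2436999}{W{\left(811,-1554 \right)}} = - \frac{2831844}{-1604440} + \frac{2436999}{\frac{1}{2} \frac{1}{-1554} \left(-1 + 811 + 2 \left(-1554\right)\right)} = \left(-2831844\right) \left(- \frac{1}{1604440}\right) + \frac{2436999}{\frac{1}{2} \left(- \frac{1}{1554}\right) \left(-1 + 811 - 3108\right)} = \frac{707961}{401110} + \frac{2436999}{\frac{1}{2} \left(- \frac{1}{1554}\right) \left(-2298\right)} = \frac{707961}{401110} + \frac{2436999}{\frac{383}{518}} = \frac{707961}{401110} + 2436999 \cdot \frac{518}{383} = \frac{707961}{401110} + \frac{1262365482}{383} = \frac{506347689634083}{153625130}$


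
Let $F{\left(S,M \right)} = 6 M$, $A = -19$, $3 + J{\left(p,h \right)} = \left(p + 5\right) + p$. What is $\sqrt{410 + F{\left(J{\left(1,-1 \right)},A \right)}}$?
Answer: $2 \sqrt{74} \approx 17.205$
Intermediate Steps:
$J{\left(p,h \right)} = 2 + 2 p$ ($J{\left(p,h \right)} = -3 + \left(\left(p + 5\right) + p\right) = -3 + \left(\left(5 + p\right) + p\right) = -3 + \left(5 + 2 p\right) = 2 + 2 p$)
$\sqrt{410 + F{\left(J{\left(1,-1 \right)},A \right)}} = \sqrt{410 + 6 \left(-19\right)} = \sqrt{410 - 114} = \sqrt{296} = 2 \sqrt{74}$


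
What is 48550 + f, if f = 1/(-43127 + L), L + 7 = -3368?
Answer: 2257672099/46502 ≈ 48550.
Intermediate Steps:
L = -3375 (L = -7 - 3368 = -3375)
f = -1/46502 (f = 1/(-43127 - 3375) = 1/(-46502) = -1/46502 ≈ -2.1504e-5)
48550 + f = 48550 - 1/46502 = 2257672099/46502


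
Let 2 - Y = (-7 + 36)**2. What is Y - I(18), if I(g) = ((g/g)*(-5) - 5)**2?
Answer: -939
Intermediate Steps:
I(g) = 100 (I(g) = (1*(-5) - 5)**2 = (-5 - 5)**2 = (-10)**2 = 100)
Y = -839 (Y = 2 - (-7 + 36)**2 = 2 - 1*29**2 = 2 - 1*841 = 2 - 841 = -839)
Y - I(18) = -839 - 1*100 = -839 - 100 = -939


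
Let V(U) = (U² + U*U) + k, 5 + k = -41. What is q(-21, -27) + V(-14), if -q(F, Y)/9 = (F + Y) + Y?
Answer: 1021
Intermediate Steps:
k = -46 (k = -5 - 41 = -46)
V(U) = -46 + 2*U² (V(U) = (U² + U*U) - 46 = (U² + U²) - 46 = 2*U² - 46 = -46 + 2*U²)
q(F, Y) = -18*Y - 9*F (q(F, Y) = -9*((F + Y) + Y) = -9*(F + 2*Y) = -18*Y - 9*F)
q(-21, -27) + V(-14) = (-18*(-27) - 9*(-21)) + (-46 + 2*(-14)²) = (486 + 189) + (-46 + 2*196) = 675 + (-46 + 392) = 675 + 346 = 1021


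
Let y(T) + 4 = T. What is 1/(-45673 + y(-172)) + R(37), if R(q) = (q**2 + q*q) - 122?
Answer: 119940983/45849 ≈ 2616.0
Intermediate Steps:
y(T) = -4 + T
R(q) = -122 + 2*q**2 (R(q) = (q**2 + q**2) - 122 = 2*q**2 - 122 = -122 + 2*q**2)
1/(-45673 + y(-172)) + R(37) = 1/(-45673 + (-4 - 172)) + (-122 + 2*37**2) = 1/(-45673 - 176) + (-122 + 2*1369) = 1/(-45849) + (-122 + 2738) = -1/45849 + 2616 = 119940983/45849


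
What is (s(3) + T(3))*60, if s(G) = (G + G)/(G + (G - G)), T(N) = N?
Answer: 300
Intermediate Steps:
s(G) = 2 (s(G) = (2*G)/(G + 0) = (2*G)/G = 2)
(s(3) + T(3))*60 = (2 + 3)*60 = 5*60 = 300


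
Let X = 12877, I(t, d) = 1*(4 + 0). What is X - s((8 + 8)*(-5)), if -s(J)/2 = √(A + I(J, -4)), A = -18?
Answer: 12877 + 2*I*√14 ≈ 12877.0 + 7.4833*I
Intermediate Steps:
I(t, d) = 4 (I(t, d) = 1*4 = 4)
s(J) = -2*I*√14 (s(J) = -2*√(-18 + 4) = -2*I*√14)
X - s((8 + 8)*(-5)) = 12877 - (-2)*I*√14 = 12877 + 2*I*√14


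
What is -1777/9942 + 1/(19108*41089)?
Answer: -697586766791/3902874330252 ≈ -0.17874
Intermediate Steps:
-1777/9942 + 1/(19108*41089) = -1777*1/9942 + (1/19108)*(1/41089) = -1777/9942 + 1/785128612 = -697586766791/3902874330252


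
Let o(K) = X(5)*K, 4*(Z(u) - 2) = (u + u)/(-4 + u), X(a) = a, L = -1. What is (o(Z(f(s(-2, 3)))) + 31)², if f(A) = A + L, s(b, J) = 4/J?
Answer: 804609/484 ≈ 1662.4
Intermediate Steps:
f(A) = -1 + A (f(A) = A - 1 = -1 + A)
Z(u) = 2 + u/(2*(-4 + u)) (Z(u) = 2 + ((u + u)/(-4 + u))/4 = 2 + ((2*u)/(-4 + u))/4 = 2 + (2*u/(-4 + u))/4 = 2 + u/(2*(-4 + u)))
o(K) = 5*K
(o(Z(f(s(-2, 3)))) + 31)² = (5*((-16 + 5*(-1 + 4/3))/(2*(-4 + (-1 + 4/3)))) + 31)² = (5*((-16 + 5*(⅓))/(2*(-4 + ⅓))) + 31)² = (5*((-16 + 5/3)/(2*(-11/3))) + 31)² = (5*((½)*(-3/11)*(-43/3)) + 31)² = (5*(43/22) + 31)² = (215/22 + 31)² = (897/22)² = 804609/484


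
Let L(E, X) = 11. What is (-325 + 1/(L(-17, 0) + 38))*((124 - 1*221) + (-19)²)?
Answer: -4203936/49 ≈ -85795.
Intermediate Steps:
(-325 + 1/(L(-17, 0) + 38))*((124 - 1*221) + (-19)²) = (-325 + 1/(11 + 38))*((124 - 1*221) + (-19)²) = (-325 + 1/49)*((124 - 221) + 361) = (-325 + 1/49)*(-97 + 361) = -15924/49*264 = -4203936/49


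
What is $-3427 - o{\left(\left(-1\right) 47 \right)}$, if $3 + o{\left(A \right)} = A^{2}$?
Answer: $-5633$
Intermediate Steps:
$o{\left(A \right)} = -3 + A^{2}$
$-3427 - o{\left(\left(-1\right) 47 \right)} = -3427 - \left(-3 + \left(\left(-1\right) 47\right)^{2}\right) = -3427 - \left(-3 + \left(-47\right)^{2}\right) = -3427 - \left(-3 + 2209\right) = -3427 - 2206 = -5633$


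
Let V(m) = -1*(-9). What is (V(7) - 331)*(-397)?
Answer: 127834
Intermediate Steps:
V(m) = 9
(V(7) - 331)*(-397) = (9 - 331)*(-397) = -322*(-397) = 127834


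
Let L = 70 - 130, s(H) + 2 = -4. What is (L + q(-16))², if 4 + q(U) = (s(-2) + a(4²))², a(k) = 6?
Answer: 4096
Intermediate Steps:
s(H) = -6 (s(H) = -2 - 4 = -6)
q(U) = -4 (q(U) = -4 + (-6 + 6)² = -4 + 0² = -4 + 0 = -4)
L = -60
(L + q(-16))² = (-60 - 4)² = (-64)² = 4096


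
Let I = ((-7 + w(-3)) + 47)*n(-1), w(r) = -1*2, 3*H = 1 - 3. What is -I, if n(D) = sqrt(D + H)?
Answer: -38*I*sqrt(15)/3 ≈ -49.058*I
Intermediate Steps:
H = -2/3 (H = (1 - 3)/3 = (1/3)*(-2) = -2/3 ≈ -0.66667)
w(r) = -2
n(D) = sqrt(-2/3 + D) (n(D) = sqrt(D - 2/3) = sqrt(-2/3 + D))
I = 38*I*sqrt(15)/3 (I = ((-7 - 2) + 47)*(sqrt(-6 + 9*(-1))/3) = (-9 + 47)*(sqrt(-6 - 9)/3) = 38*(sqrt(-15)/3) = 38*((I*sqrt(15))/3) = 38*(I*sqrt(15)/3) = 38*I*sqrt(15)/3 ≈ 49.058*I)
-I = -38*I*sqrt(15)/3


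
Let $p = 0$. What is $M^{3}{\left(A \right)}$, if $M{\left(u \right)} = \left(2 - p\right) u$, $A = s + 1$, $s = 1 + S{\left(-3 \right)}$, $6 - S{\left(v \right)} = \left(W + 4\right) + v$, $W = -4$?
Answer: $10648$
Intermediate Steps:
$S{\left(v \right)} = 6 - v$ ($S{\left(v \right)} = 6 - \left(\left(-4 + 4\right) + v\right) = 6 - \left(0 + v\right) = 6 - v$)
$s = 10$ ($s = 1 + \left(6 - -3\right) = 1 + \left(6 + 3\right) = 1 + 9 = 10$)
$A = 11$ ($A = 10 + 1 = 11$)
$M{\left(u \right)} = 2 u$ ($M{\left(u \right)} = \left(2 - 0\right) u = \left(2 + 0\right) u = 2 u$)
$M^{3}{\left(A \right)} = \left(2 \cdot 11\right)^{3} = 22^{3} = 10648$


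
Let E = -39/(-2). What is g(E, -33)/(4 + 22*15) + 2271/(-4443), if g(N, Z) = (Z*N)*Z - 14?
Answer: 62352407/989308 ≈ 63.026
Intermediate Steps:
E = 39/2 (E = -39*(-½) = 39/2 ≈ 19.500)
g(N, Z) = -14 + N*Z² (g(N, Z) = (N*Z)*Z - 14 = N*Z² - 14 = -14 + N*Z²)
g(E, -33)/(4 + 22*15) + 2271/(-4443) = (-14 + (39/2)*(-33)²)/(4 + 22*15) + 2271/(-4443) = (-14 + (39/2)*1089)/(4 + 330) + 2271*(-1/4443) = (-14 + 42471/2)/334 - 757/1481 = (42443/2)*(1/334) - 757/1481 = 42443/668 - 757/1481 = 62352407/989308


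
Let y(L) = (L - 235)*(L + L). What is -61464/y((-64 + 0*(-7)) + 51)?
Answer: -591/62 ≈ -9.5323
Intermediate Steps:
y(L) = 2*L*(-235 + L) (y(L) = (-235 + L)*(2*L) = 2*L*(-235 + L))
-61464/y((-64 + 0*(-7)) + 51) = -61464*1/(2*(-235 + ((-64 + 0*(-7)) + 51))*((-64 + 0*(-7)) + 51)) = -61464*1/(2*(-235 + ((-64 + 0) + 51))*((-64 + 0) + 51)) = -61464*1/(2*(-235 + (-64 + 51))*(-64 + 51)) = -61464*(-1/(26*(-235 - 13))) = -61464/(2*(-13)*(-248)) = -61464/6448 = -61464*1/6448 = -591/62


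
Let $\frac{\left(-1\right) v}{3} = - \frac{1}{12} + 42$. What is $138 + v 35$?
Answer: $- \frac{17053}{4} \approx -4263.3$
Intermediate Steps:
$v = - \frac{503}{4}$ ($v = - 3 \left(- \frac{1}{12} + 42\right) = \left(-3\right) \frac{503}{12} = - \frac{503}{4} \approx -125.75$)
$138 + v 35 = 138 - \frac{17605}{4} = - \frac{17053}{4}$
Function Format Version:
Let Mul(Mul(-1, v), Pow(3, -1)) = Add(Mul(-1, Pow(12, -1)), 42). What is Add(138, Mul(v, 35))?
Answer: Rational(-17053, 4) ≈ -4263.3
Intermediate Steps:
v = Rational(-503, 4) (v = Mul(-3, Add(Mul(-1, Pow(12, -1)), 42)) = Mul(-3, Add(Mul(-1, Rational(1, 12)), 42)) = Mul(-3, Add(Rational(-1, 12), 42)) = Mul(-3, Rational(503, 12)) = Rational(-503, 4) ≈ -125.75)
Add(138, Mul(v, 35)) = Add(138, Mul(Rational(-503, 4), 35)) = Add(138, Rational(-17605, 4)) = Rational(-17053, 4)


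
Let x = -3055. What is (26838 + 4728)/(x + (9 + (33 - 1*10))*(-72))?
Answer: -31566/5359 ≈ -5.8903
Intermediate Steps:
(26838 + 4728)/(x + (9 + (33 - 1*10))*(-72)) = (26838 + 4728)/(-3055 + (9 + (33 - 1*10))*(-72)) = 31566/(-3055 + (9 + (33 - 10))*(-72)) = 31566/(-3055 + (9 + 23)*(-72)) = 31566/(-3055 + 32*(-72)) = 31566/(-3055 - 2304) = 31566/(-5359) = 31566*(-1/5359) = -31566/5359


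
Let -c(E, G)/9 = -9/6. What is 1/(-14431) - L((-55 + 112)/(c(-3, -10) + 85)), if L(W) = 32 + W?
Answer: -92618355/2842907 ≈ -32.579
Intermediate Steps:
c(E, G) = 27/2 (c(E, G) = -(-81)/6 = -9*(-3/2) = 27/2)
1/(-14431) - L((-55 + 112)/(c(-3, -10) + 85)) = 1/(-14431) - (32 + (-55 + 112)/(27/2 + 85)) = -1/14431 - (32 + 57/(197/2)) = -1/14431 - (32 + 57*(2/197)) = -1/14431 - (32 + 114/197) = -1/14431 - 1*6418/197 = -1/14431 - 6418/197 = -92618355/2842907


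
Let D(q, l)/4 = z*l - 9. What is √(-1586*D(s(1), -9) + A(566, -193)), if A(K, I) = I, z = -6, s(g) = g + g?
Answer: I*√285673 ≈ 534.48*I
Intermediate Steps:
s(g) = 2*g
D(q, l) = -36 - 24*l (D(q, l) = 4*(-6*l - 9) = 4*(-9 - 6*l) = -36 - 24*l)
√(-1586*D(s(1), -9) + A(566, -193)) = √(-1586*(-36 - 24*(-9)) - 193) = √(-1586*(-36 + 216) - 193) = √(-1586*180 - 193) = √(-285480 - 193) = √(-285673) = I*√285673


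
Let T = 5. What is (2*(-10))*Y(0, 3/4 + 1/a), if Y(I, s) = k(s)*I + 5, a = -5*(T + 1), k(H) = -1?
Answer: -100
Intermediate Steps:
a = -30 (a = -5*(5 + 1) = -5*6 = -30)
Y(I, s) = 5 - I (Y(I, s) = -I + 5 = 5 - I)
(2*(-10))*Y(0, 3/4 + 1/a) = (2*(-10))*(5 - 1*0) = -20*(5 + 0) = -20*5 = -100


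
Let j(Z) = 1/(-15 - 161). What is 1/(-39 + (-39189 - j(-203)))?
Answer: -176/6904127 ≈ -2.5492e-5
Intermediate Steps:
j(Z) = -1/176 (j(Z) = 1/(-176) = -1/176)
1/(-39 + (-39189 - j(-203))) = 1/(-39 + (-39189 - 1*(-1/176))) = 1/(-39 + (-39189 + 1/176)) = 1/(-39 - 6897263/176) = 1/(-6904127/176) = -176/6904127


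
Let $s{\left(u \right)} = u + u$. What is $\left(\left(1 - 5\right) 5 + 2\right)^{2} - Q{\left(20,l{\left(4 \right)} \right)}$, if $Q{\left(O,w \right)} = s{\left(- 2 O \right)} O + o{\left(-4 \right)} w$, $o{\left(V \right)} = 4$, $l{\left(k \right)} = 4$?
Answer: $1908$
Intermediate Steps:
$s{\left(u \right)} = 2 u$
$Q{\left(O,w \right)} = - 4 O^{2} + 4 w$ ($Q{\left(O,w \right)} = 2 \left(- 2 O\right) O + 4 w = - 4 O O + 4 w = - 4 O^{2} + 4 w$)
$\left(\left(1 - 5\right) 5 + 2\right)^{2} - Q{\left(20,l{\left(4 \right)} \right)} = \left(\left(1 - 5\right) 5 + 2\right)^{2} - \left(- 4 \cdot 20^{2} + 4 \cdot 4\right) = \left(\left(-4\right) 5 + 2\right)^{2} - \left(\left(-4\right) 400 + 16\right) = \left(-20 + 2\right)^{2} - \left(-1600 + 16\right) = \left(-18\right)^{2} - -1584 = 324 + 1584 = 1908$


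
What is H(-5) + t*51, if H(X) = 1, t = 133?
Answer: 6784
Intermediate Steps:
H(-5) + t*51 = 1 + 133*51 = 1 + 6783 = 6784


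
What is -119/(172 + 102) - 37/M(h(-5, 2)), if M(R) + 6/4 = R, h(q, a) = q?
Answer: 18729/3562 ≈ 5.2580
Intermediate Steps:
M(R) = -3/2 + R
-119/(172 + 102) - 37/M(h(-5, 2)) = -119/(172 + 102) - 37/(-3/2 - 5) = -119/274 - 37/(-13/2) = -119*1/274 - 37*(-2/13) = -119/274 + 74/13 = 18729/3562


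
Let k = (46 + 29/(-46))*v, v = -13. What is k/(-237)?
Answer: 27131/10902 ≈ 2.4886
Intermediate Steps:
k = -27131/46 (k = (46 + 29/(-46))*(-13) = (46 + 29*(-1/46))*(-13) = (46 - 29/46)*(-13) = (2087/46)*(-13) = -27131/46 ≈ -589.80)
k/(-237) = -27131/46/(-237) = -27131/46*(-1/237) = 27131/10902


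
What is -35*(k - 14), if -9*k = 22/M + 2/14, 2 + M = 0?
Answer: 4030/9 ≈ 447.78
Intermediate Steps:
M = -2 (M = -2 + 0 = -2)
k = 76/63 (k = -(22/(-2) + 2/14)/9 = -(22*(-½) + 2*(1/14))/9 = -(-11 + ⅐)/9 = -⅑*(-76/7) = 76/63 ≈ 1.2063)
-35*(k - 14) = -35*(76/63 - 14) = -35*(-806/63) = 4030/9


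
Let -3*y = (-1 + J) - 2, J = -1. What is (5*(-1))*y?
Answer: -20/3 ≈ -6.6667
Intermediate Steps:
y = 4/3 (y = -((-1 - 1) - 2)/3 = -(-2 - 2)/3 = -⅓*(-4) = 4/3 ≈ 1.3333)
(5*(-1))*y = (5*(-1))*(4/3) = -5*4/3 = -20/3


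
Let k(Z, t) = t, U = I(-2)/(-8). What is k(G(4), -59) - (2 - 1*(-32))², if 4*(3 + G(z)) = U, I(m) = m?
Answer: -1215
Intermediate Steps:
U = ¼ (U = -2/(-8) = -2*(-⅛) = ¼ ≈ 0.25000)
G(z) = -47/16 (G(z) = -3 + (¼)*(¼) = -3 + 1/16 = -47/16)
k(G(4), -59) - (2 - 1*(-32))² = -59 - (2 - 1*(-32))² = -59 - (2 + 32)² = -59 - 1*34² = -59 - 1*1156 = -59 - 1156 = -1215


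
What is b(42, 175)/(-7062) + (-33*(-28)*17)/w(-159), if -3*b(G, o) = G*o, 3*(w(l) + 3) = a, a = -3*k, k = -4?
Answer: 55466173/3531 ≈ 15708.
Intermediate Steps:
a = 12 (a = -3*(-4) = 12)
w(l) = 1 (w(l) = -3 + (⅓)*12 = -3 + 4 = 1)
b(G, o) = -G*o/3
b(42, 175)/(-7062) + (-33*(-28)*17)/w(-159) = -⅓*42*175/(-7062) + (-33*(-28)*17)/1 = -2450*(-1/7062) + (924*17)*1 = 1225/3531 + 15708*1 = 1225/3531 + 15708 = 55466173/3531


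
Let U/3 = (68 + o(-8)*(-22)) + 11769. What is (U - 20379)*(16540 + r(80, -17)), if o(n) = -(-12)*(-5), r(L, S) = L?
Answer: 317309040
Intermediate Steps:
o(n) = -60 (o(n) = -4*15 = -60)
U = 39471 (U = 3*((68 - 60*(-22)) + 11769) = 3*((68 + 1320) + 11769) = 3*(1388 + 11769) = 3*13157 = 39471)
(U - 20379)*(16540 + r(80, -17)) = (39471 - 20379)*(16540 + 80) = 19092*16620 = 317309040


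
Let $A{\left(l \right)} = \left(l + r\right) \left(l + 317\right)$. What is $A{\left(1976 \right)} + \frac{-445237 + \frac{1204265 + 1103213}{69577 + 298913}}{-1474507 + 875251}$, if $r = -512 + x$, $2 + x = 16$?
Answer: $\frac{187092634438195103}{55204960860} \approx 3.3891 \cdot 10^{6}$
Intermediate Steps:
$x = 14$ ($x = -2 + 16 = 14$)
$r = -498$ ($r = -512 + 14 = -498$)
$A{\left(l \right)} = \left(-498 + l\right) \left(317 + l\right)$ ($A{\left(l \right)} = \left(l - 498\right) \left(l + 317\right) = \left(-498 + l\right) \left(317 + l\right)$)
$A{\left(1976 \right)} + \frac{-445237 + \frac{1204265 + 1103213}{69577 + 298913}}{-1474507 + 875251} = \left(-157866 + 1976^{2} - 357656\right) + \frac{-445237 + \frac{1204265 + 1103213}{69577 + 298913}}{-1474507 + 875251} = \left(-157866 + 3904576 - 357656\right) + \frac{-445237 + \frac{2307478}{368490}}{-599256} = 3389054 + \left(-445237 + 2307478 \cdot \frac{1}{368490}\right) \left(- \frac{1}{599256}\right) = 3389054 + \left(-445237 + \frac{1153739}{184245}\right) \left(- \frac{1}{599256}\right) = 3389054 - - \frac{41015768663}{55204960860} = 3389054 + \frac{41015768663}{55204960860} = \frac{187092634438195103}{55204960860}$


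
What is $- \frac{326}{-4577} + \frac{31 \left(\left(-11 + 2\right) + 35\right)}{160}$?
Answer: $\frac{1870611}{366160} \approx 5.1087$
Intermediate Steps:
$- \frac{326}{-4577} + \frac{31 \left(\left(-11 + 2\right) + 35\right)}{160} = \left(-326\right) \left(- \frac{1}{4577}\right) + 31 \left(-9 + 35\right) \frac{1}{160} = \frac{326}{4577} + 31 \cdot 26 \cdot \frac{1}{160} = \frac{326}{4577} + 806 \cdot \frac{1}{160} = \frac{326}{4577} + \frac{403}{80} = \frac{1870611}{366160}$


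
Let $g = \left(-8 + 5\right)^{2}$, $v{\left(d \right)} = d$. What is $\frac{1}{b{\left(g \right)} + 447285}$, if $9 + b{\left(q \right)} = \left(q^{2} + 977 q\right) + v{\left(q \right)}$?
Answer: $\frac{1}{456159} \approx 2.1922 \cdot 10^{-6}$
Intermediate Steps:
$g = 9$ ($g = \left(-3\right)^{2} = 9$)
$b{\left(q \right)} = -9 + q^{2} + 978 q$ ($b{\left(q \right)} = -9 + \left(\left(q^{2} + 977 q\right) + q\right) = -9 + \left(q^{2} + 978 q\right) = -9 + q^{2} + 978 q$)
$\frac{1}{b{\left(g \right)} + 447285} = \frac{1}{\left(-9 + 9^{2} + 978 \cdot 9\right) + 447285} = \frac{1}{\left(-9 + 81 + 8802\right) + 447285} = \frac{1}{8874 + 447285} = \frac{1}{456159}$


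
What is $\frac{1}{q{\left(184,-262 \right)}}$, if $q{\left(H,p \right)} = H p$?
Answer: $- \frac{1}{48208} \approx -2.0743 \cdot 10^{-5}$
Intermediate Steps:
$\frac{1}{q{\left(184,-262 \right)}} = \frac{1}{184 \left(-262\right)} = \frac{1}{-48208} = - \frac{1}{48208}$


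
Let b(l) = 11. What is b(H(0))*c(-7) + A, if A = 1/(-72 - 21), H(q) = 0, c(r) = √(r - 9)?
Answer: -1/93 + 44*I ≈ -0.010753 + 44.0*I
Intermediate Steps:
c(r) = √(-9 + r)
A = -1/93 (A = 1/(-93) = -1/93 ≈ -0.010753)
b(H(0))*c(-7) + A = 11*√(-9 - 7) - 1/93 = 11*√(-16) - 1/93 = 11*(4*I) - 1/93 = 44*I - 1/93 = -1/93 + 44*I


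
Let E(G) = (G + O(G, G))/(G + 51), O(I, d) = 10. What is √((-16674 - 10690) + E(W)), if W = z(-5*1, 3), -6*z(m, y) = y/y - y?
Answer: 45*I*√320474/154 ≈ 165.42*I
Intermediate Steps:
z(m, y) = -⅙ + y/6 (z(m, y) = -(y/y - y)/6 = -(1 - y)/6 = -⅙ + y/6)
W = ⅓ (W = -⅙ + (⅙)*3 = -⅙ + ½ = ⅓ ≈ 0.33333)
E(G) = (10 + G)/(51 + G) (E(G) = (G + 10)/(G + 51) = (10 + G)/(51 + G))
√((-16674 - 10690) + E(W)) = √((-16674 - 10690) + (10 + ⅓)/(51 + ⅓)) = √(-27364 + (31/3)/(154/3)) = √(-27364 + (3/154)*(31/3)) = √(-27364 + 31/154) = √(-4214025/154) = 45*I*√320474/154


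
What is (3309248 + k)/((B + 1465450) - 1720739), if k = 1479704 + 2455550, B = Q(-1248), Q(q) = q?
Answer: -7244502/256537 ≈ -28.240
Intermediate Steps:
B = -1248
k = 3935254
(3309248 + k)/((B + 1465450) - 1720739) = (3309248 + 3935254)/((-1248 + 1465450) - 1720739) = 7244502/(1464202 - 1720739) = 7244502/(-256537) = 7244502*(-1/256537) = -7244502/256537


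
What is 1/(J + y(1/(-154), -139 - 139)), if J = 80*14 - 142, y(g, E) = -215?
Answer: 1/763 ≈ 0.0013106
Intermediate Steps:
J = 978 (J = 1120 - 142 = 978)
1/(J + y(1/(-154), -139 - 139)) = 1/(978 - 215) = 1/763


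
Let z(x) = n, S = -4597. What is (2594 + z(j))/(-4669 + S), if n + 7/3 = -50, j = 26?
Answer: -7625/27798 ≈ -0.27430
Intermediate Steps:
n = -157/3 (n = -7/3 - 50 = -157/3 ≈ -52.333)
z(x) = -157/3
(2594 + z(j))/(-4669 + S) = (2594 - 157/3)/(-4669 - 4597) = (7625/3)/(-9266) = (7625/3)*(-1/9266) = -7625/27798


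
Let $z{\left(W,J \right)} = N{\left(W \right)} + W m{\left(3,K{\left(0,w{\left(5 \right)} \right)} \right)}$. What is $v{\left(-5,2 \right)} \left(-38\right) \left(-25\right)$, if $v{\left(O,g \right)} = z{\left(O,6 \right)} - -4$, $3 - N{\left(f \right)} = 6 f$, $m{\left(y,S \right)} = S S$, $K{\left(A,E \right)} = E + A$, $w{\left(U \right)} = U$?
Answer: $-83600$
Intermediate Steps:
$K{\left(A,E \right)} = A + E$
$m{\left(y,S \right)} = S^{2}$
$N{\left(f \right)} = 3 - 6 f$
$z{\left(W,J \right)} = 3 + 19 W$ ($z{\left(W,J \right)} = \left(3 - 6 W\right) + W \left(0 + 5\right)^{2} = \left(3 - 6 W\right) + W 5^{2} = \left(3 - 6 W\right) + W 25 = \left(3 - 6 W\right) + 25 W = 3 + 19 W$)
$v{\left(O,g \right)} = 7 + 19 O$ ($v{\left(O,g \right)} = \left(3 + 19 O\right) - -4 = \left(3 + 19 O\right) + 4 = 7 + 19 O$)
$v{\left(-5,2 \right)} \left(-38\right) \left(-25\right) = \left(7 + 19 \left(-5\right)\right) \left(-38\right) \left(-25\right) = \left(7 - 95\right) \left(-38\right) \left(-25\right) = \left(-88\right) \left(-38\right) \left(-25\right) = 3344 \left(-25\right) = -83600$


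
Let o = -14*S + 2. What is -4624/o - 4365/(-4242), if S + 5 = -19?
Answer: -3023273/238966 ≈ -12.651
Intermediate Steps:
S = -24 (S = -5 - 19 = -24)
o = 338 (o = -14*(-24) + 2 = 336 + 2 = 338)
-4624/o - 4365/(-4242) = -4624/338 - 4365/(-4242) = -4624*1/338 - 4365*(-1/4242) = -2312/169 + 1455/1414 = -3023273/238966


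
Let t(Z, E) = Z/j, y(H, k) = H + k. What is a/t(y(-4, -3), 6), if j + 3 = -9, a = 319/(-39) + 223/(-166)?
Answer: -123302/7553 ≈ -16.325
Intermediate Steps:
a = -61651/6474 (a = 319*(-1/39) + 223*(-1/166) = -319/39 - 223/166 = -61651/6474 ≈ -9.5229)
j = -12 (j = -3 - 9 = -12)
t(Z, E) = -Z/12 (t(Z, E) = Z/(-12) = Z*(-1/12) = -Z/12)
a/t(y(-4, -3), 6) = -61651*(-12/(-4 - 3))/6474 = -61651/(6474*((-1/12*(-7)))) = -61651/(6474*7/12) = -61651/6474*12/7 = -123302/7553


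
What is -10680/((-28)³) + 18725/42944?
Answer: 13588955/14729792 ≈ 0.92255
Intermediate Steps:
-10680/((-28)³) + 18725/42944 = -10680/(-21952) + 18725*(1/42944) = -10680*(-1/21952) + 18725/42944 = 1335/2744 + 18725/42944 = 13588955/14729792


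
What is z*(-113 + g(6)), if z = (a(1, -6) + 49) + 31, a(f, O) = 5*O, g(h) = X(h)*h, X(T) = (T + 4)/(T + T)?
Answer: -5400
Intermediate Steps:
X(T) = (4 + T)/(2*T) (X(T) = (4 + T)/((2*T)) = (4 + T)*(1/(2*T)) = (4 + T)/(2*T))
g(h) = 2 + h/2 (g(h) = ((4 + h)/(2*h))*h = 2 + h/2)
z = 50 (z = (5*(-6) + 49) + 31 = (-30 + 49) + 31 = 19 + 31 = 50)
z*(-113 + g(6)) = 50*(-113 + (2 + (1/2)*6)) = 50*(-113 + (2 + 3)) = 50*(-113 + 5) = 50*(-108) = -5400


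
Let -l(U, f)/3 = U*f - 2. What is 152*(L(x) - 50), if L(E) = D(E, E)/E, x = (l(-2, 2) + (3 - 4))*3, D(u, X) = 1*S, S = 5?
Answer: -386840/51 ≈ -7585.1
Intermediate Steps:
D(u, X) = 5 (D(u, X) = 1*5 = 5)
l(U, f) = 6 - 3*U*f (l(U, f) = -3*(U*f - 2) = -3*(-2 + U*f) = 6 - 3*U*f)
x = 51 (x = ((6 - 3*(-2)*2) + (3 - 4))*3 = ((6 + 12) - 1)*3 = (18 - 1)*3 = 17*3 = 51)
L(E) = 5/E
152*(L(x) - 50) = 152*(5/51 - 50) = 152*(-2545/51) = -386840/51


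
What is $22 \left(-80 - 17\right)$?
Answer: $-2134$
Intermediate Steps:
$22 \left(-80 - 17\right) = 22 \left(-97\right) = -2134$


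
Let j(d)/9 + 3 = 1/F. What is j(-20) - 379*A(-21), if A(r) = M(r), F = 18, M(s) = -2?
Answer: 1463/2 ≈ 731.50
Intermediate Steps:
j(d) = -53/2 (j(d) = -27 + 9/18 = -27 + 9*(1/18) = -27 + 1/2 = -53/2)
A(r) = -2
j(-20) - 379*A(-21) = -53/2 - 379*(-2) = -53/2 + 758 = 1463/2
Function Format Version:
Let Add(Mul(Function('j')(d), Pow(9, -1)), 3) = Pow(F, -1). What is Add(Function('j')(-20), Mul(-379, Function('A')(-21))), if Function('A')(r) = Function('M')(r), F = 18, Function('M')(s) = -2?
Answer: Rational(1463, 2) ≈ 731.50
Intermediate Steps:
Function('j')(d) = Rational(-53, 2) (Function('j')(d) = Add(-27, Mul(9, Pow(18, -1))) = Add(-27, Mul(9, Rational(1, 18))) = Add(-27, Rational(1, 2)) = Rational(-53, 2))
Function('A')(r) = -2
Add(Function('j')(-20), Mul(-379, Function('A')(-21))) = Add(Rational(-53, 2), Mul(-379, -2)) = Add(Rational(-53, 2), 758) = Rational(1463, 2)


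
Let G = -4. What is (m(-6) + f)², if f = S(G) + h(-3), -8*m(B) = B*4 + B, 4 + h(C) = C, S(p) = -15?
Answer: 5329/16 ≈ 333.06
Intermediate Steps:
h(C) = -4 + C
m(B) = -5*B/8 (m(B) = -(B*4 + B)/8 = -(4*B + B)/8 = -5*B/8)
f = -22 (f = -15 + (-4 - 3) = -15 - 7 = -22)
(m(-6) + f)² = (-5/8*(-6) - 22)² = (15/4 - 22)² = (-73/4)² = 5329/16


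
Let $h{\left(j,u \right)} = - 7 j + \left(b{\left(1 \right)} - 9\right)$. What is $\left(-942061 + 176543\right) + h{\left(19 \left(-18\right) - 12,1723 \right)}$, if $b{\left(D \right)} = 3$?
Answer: $-763046$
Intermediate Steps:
$h{\left(j,u \right)} = -6 - 7 j$ ($h{\left(j,u \right)} = - 7 j + \left(3 - 9\right) = - 7 j - 6 = -6 - 7 j$)
$\left(-942061 + 176543\right) + h{\left(19 \left(-18\right) - 12,1723 \right)} = \left(-942061 + 176543\right) - \left(6 + 7 \left(19 \left(-18\right) - 12\right)\right) = -765518 - \left(6 + 7 \left(-342 - 12\right)\right) = -765518 - -2472 = -765518 + \left(-6 + 2478\right) = -765518 + 2472 = -763046$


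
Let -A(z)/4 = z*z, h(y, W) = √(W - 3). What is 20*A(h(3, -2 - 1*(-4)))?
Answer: 80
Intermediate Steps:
h(y, W) = √(-3 + W)
A(z) = -4*z² (A(z) = -4*z*z = -4*z²)
20*A(h(3, -2 - 1*(-4))) = 20*(-(-20 + 16)) = 20*(-4*(√(-3 + (-2 + 4)))²) = 20*(-4*(√(-3 + 2))²) = 20*(-4*(√(-1))²) = 20*(-4*I²) = 20*(-4*(-1)) = 20*4 = 80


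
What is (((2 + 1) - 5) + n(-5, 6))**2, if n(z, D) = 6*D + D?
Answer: 1600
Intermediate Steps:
n(z, D) = 7*D
(((2 + 1) - 5) + n(-5, 6))**2 = (((2 + 1) - 5) + 7*6)**2 = ((3 - 5) + 42)**2 = (-2 + 42)**2 = 40**2 = 1600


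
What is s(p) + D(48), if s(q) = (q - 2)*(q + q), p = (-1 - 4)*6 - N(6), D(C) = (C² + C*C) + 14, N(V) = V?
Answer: 7358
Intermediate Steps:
D(C) = 14 + 2*C² (D(C) = (C² + C²) + 14 = 2*C² + 14 = 14 + 2*C²)
p = -36 (p = (-1 - 4)*6 - 1*6 = -5*6 - 6 = -30 - 6 = -36)
s(q) = 2*q*(-2 + q) (s(q) = (-2 + q)*(2*q) = 2*q*(-2 + q))
s(p) + D(48) = 2*(-36)*(-2 - 36) + (14 + 2*48²) = 2*(-36)*(-38) + (14 + 2*2304) = 2736 + (14 + 4608) = 2736 + 4622 = 7358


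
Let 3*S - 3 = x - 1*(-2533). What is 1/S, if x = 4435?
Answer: 3/6971 ≈ 0.00043035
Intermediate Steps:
S = 6971/3 (S = 1 + (4435 - 1*(-2533))/3 = 1 + (4435 + 2533)/3 = 1 + (1/3)*6968 = 1 + 6968/3 = 6971/3 ≈ 2323.7)
1/S = 1/(6971/3) = 3/6971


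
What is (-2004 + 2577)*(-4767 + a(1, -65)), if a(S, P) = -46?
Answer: -2757849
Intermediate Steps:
(-2004 + 2577)*(-4767 + a(1, -65)) = (-2004 + 2577)*(-4767 - 46) = 573*(-4813) = -2757849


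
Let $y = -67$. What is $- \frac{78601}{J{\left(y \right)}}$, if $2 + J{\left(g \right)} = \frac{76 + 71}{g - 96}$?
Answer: $\frac{12811963}{473} \approx 27087.0$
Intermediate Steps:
$J{\left(g \right)} = -2 + \frac{147}{-96 + g}$ ($J{\left(g \right)} = -2 + \frac{76 + 71}{g - 96} = -2 + \frac{147}{-96 + g}$)
$- \frac{78601}{J{\left(y \right)}} = - \frac{78601}{\frac{1}{-96 - 67} \left(339 - -134\right)} = - \frac{78601}{\frac{1}{-163} \left(339 + 134\right)} = - \frac{78601}{\left(- \frac{1}{163}\right) 473} = - \frac{78601}{- \frac{473}{163}} = \left(-78601\right) \left(- \frac{163}{473}\right) = \frac{12811963}{473}$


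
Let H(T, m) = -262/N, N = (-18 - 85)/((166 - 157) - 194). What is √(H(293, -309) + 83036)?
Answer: √875936514/103 ≈ 287.34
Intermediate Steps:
N = 103/185 (N = -103/(9 - 194) = -103/(-185) = -103*(-1/185) = 103/185 ≈ 0.55676)
H(T, m) = -48470/103 (H(T, m) = -262/103/185 = -262*185/103 = -48470/103)
√(H(293, -309) + 83036) = √(-48470/103 + 83036) = √(8504238/103) = √875936514/103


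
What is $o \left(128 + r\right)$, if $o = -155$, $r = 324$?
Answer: $-70060$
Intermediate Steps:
$o \left(128 + r\right) = - 155 \left(128 + 324\right) = \left(-155\right) 452 = -70060$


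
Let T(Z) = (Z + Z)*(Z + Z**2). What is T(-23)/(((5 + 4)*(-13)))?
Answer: 23276/117 ≈ 198.94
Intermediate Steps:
T(Z) = 2*Z*(Z + Z**2) (T(Z) = (2*Z)*(Z + Z**2) = 2*Z*(Z + Z**2))
T(-23)/(((5 + 4)*(-13))) = (2*(-23)**2*(1 - 23))/(((5 + 4)*(-13))) = (2*529*(-22))/((9*(-13))) = -23276/(-117) = -23276*(-1/117) = 23276/117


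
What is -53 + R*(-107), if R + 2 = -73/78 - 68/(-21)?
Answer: -15531/182 ≈ -85.335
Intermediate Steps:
R = 55/182 (R = -2 + (-73/78 - 68/(-21)) = -2 + (-73*1/78 - 68*(-1/21)) = -2 + (-73/78 + 68/21) = -2 + 419/182 = 55/182 ≈ 0.30220)
-53 + R*(-107) = -53 + (55/182)*(-107) = -53 - 5885/182 = -15531/182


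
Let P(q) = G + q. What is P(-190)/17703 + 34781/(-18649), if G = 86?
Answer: -617667539/330143247 ≈ -1.8709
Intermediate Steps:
P(q) = 86 + q
P(-190)/17703 + 34781/(-18649) = (86 - 190)/17703 + 34781/(-18649) = -104*1/17703 + 34781*(-1/18649) = -104/17703 - 34781/18649 = -617667539/330143247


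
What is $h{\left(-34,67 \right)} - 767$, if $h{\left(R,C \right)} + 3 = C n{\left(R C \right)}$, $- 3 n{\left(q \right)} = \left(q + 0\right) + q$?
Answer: $\frac{302942}{3} \approx 1.0098 \cdot 10^{5}$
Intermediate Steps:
$n{\left(q \right)} = - \frac{2 q}{3}$ ($n{\left(q \right)} = - \frac{\left(q + 0\right) + q}{3} = - \frac{q + q}{3} = - \frac{2 q}{3}$)
$h{\left(R,C \right)} = -3 - \frac{2 R C^{2}}{3}$ ($h{\left(R,C \right)} = -3 + C \left(- \frac{2 R C}{3}\right) = -3 + C \left(- \frac{2 C R}{3}\right) = -3 - \frac{2 R C^{2}}{3}$)
$h{\left(-34,67 \right)} - 767 = \left(-3 - - \frac{68 \cdot 67^{2}}{3}\right) - 767 = \left(-3 - \left(- \frac{68}{3}\right) 4489\right) - 767 = \left(-3 + \frac{305252}{3}\right) - 767 = \frac{305243}{3} - 767 = \frac{302942}{3}$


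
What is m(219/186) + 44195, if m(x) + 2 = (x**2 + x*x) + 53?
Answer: 85046141/1922 ≈ 44249.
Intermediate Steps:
m(x) = 51 + 2*x**2 (m(x) = -2 + ((x**2 + x*x) + 53) = -2 + ((x**2 + x**2) + 53) = -2 + (2*x**2 + 53) = -2 + (53 + 2*x**2) = 51 + 2*x**2)
m(219/186) + 44195 = (51 + 2*(219/186)**2) + 44195 = (51 + 2*(219*(1/186))**2) + 44195 = (51 + 2*(73/62)**2) + 44195 = (51 + 2*(5329/3844)) + 44195 = (51 + 5329/1922) + 44195 = 103351/1922 + 44195 = 85046141/1922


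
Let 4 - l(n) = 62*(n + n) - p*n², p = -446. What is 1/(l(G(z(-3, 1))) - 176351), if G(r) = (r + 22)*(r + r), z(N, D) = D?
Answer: -1/1125787 ≈ -8.8827e-7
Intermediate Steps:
G(r) = 2*r*(22 + r) (G(r) = (22 + r)*(2*r) = 2*r*(22 + r))
l(n) = 4 - 446*n² - 124*n (l(n) = 4 - (62*(n + n) - (-446)*n²) = 4 - (62*(2*n) + 446*n²) = 4 - (124*n + 446*n²) = 4 + (-446*n² - 124*n) = 4 - 446*n² - 124*n)
1/(l(G(z(-3, 1))) - 176351) = 1/((4 - 446*4*(22 + 1)² - 248*(22 + 1)) - 176351) = 1/((4 - 446*(2*1*23)² - 248*23) - 176351) = 1/((4 - 446*46² - 124*46) - 176351) = 1/((4 - 446*2116 - 5704) - 176351) = 1/((4 - 943736 - 5704) - 176351) = 1/(-949436 - 176351) = 1/(-1125787) = -1/1125787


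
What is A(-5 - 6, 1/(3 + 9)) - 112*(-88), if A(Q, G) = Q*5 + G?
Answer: 117613/12 ≈ 9801.1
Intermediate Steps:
A(Q, G) = G + 5*Q (A(Q, G) = 5*Q + G = G + 5*Q)
A(-5 - 6, 1/(3 + 9)) - 112*(-88) = (1/(3 + 9) + 5*(-5 - 6)) - 112*(-88) = (1/12 + 5*(-11)) + 9856 = (1/12 - 55) + 9856 = -659/12 + 9856 = 117613/12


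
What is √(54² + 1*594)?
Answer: 3*√390 ≈ 59.245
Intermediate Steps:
√(54² + 1*594) = √(2916 + 594) = √3510 = 3*√390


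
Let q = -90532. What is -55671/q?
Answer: 55671/90532 ≈ 0.61493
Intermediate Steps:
-55671/q = -55671/(-90532) = -55671*(-1/90532) = 55671/90532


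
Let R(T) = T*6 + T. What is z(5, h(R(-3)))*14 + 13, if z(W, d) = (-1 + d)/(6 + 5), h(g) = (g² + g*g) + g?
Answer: 12183/11 ≈ 1107.5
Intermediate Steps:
R(T) = 7*T (R(T) = 6*T + T = 7*T)
h(g) = g + 2*g² (h(g) = (g² + g²) + g = 2*g² + g = g + 2*g²)
z(W, d) = -1/11 + d/11 (z(W, d) = (-1 + d)/11 = (-1 + d)*(1/11) = -1/11 + d/11)
z(5, h(R(-3)))*14 + 13 = (-1/11 + ((7*(-3))*(1 + 2*(7*(-3))))/11)*14 + 13 = (-1/11 + (-21*(1 + 2*(-21)))/11)*14 + 13 = (-1/11 + (-21*(1 - 42))/11)*14 + 13 = (-1/11 + (-21*(-41))/11)*14 + 13 = (-1/11 + (1/11)*861)*14 + 13 = (-1/11 + 861/11)*14 + 13 = (860/11)*14 + 13 = 12040/11 + 13 = 12183/11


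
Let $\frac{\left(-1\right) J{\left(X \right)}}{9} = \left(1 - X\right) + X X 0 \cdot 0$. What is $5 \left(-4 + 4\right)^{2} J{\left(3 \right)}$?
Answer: $0$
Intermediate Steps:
$J{\left(X \right)} = -9 + 9 X$ ($J{\left(X \right)} = - 9 \left(\left(1 - X\right) + X X 0 \cdot 0\right) = - 9 \left(\left(1 - X\right) + X^{2} \cdot 0 \cdot 0\right) = - 9 \left(\left(1 - X\right) + 0 \cdot 0\right) = - 9 \left(\left(1 - X\right) + 0\right) = - 9 \left(1 - X\right) = -9 + 9 X$)
$5 \left(-4 + 4\right)^{2} J{\left(3 \right)} = 5 \left(-4 + 4\right)^{2} \left(-9 + 9 \cdot 3\right) = 5 \cdot 0^{2} \left(-9 + 27\right) = 5 \cdot 0 \cdot 18 = 0 \cdot 18 = 0$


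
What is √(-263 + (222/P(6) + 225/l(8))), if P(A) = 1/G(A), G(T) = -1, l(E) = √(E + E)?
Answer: 7*I*√35/2 ≈ 20.706*I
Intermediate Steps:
l(E) = √2*√E (l(E) = √(2*E) = √2*√E)
P(A) = -1 (P(A) = 1/(-1) = -1)
√(-263 + (222/P(6) + 225/l(8))) = √(-263 + (222/(-1) + 225/((√2*√8)))) = √(-263 + (222*(-1) + 225/((√2*(2*√2))))) = √(-263 + (-222 + 225/4)) = √(-263 - 663/4) = √(-1715/4) = 7*I*√35/2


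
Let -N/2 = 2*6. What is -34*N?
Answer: 816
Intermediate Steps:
N = -24 (N = -4*6 = -2*12 = -24)
-34*N = -34*(-24) = 816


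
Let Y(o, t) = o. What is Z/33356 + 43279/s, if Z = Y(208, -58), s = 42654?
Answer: 363121589/355691706 ≈ 1.0209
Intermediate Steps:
Z = 208
Z/33356 + 43279/s = 208/33356 + 43279/42654 = 208*(1/33356) + 43279*(1/42654) = 52/8339 + 43279/42654 = 363121589/355691706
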